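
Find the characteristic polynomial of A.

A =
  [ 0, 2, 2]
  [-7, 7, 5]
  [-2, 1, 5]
x^3 - 12*x^2 + 48*x - 64

Expanding det(x·I − A) (e.g. by cofactor expansion or by noting that A is similar to its Jordan form J, which has the same characteristic polynomial as A) gives
  χ_A(x) = x^3 - 12*x^2 + 48*x - 64
which factors as (x - 4)^3. The eigenvalues (with algebraic multiplicities) are λ = 4 with multiplicity 3.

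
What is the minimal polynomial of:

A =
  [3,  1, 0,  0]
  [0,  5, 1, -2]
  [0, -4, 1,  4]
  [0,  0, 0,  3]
x^3 - 9*x^2 + 27*x - 27

The characteristic polynomial is χ_A(x) = (x - 3)^4, so the eigenvalues are known. The minimal polynomial is
  m_A(x) = Π_λ (x − λ)^{k_λ}
where k_λ is the size of the *largest* Jordan block for λ (equivalently, the smallest k with (A − λI)^k v = 0 for every generalised eigenvector v of λ).

  λ = 3: largest Jordan block has size 3, contributing (x − 3)^3

So m_A(x) = (x - 3)^3 = x^3 - 9*x^2 + 27*x - 27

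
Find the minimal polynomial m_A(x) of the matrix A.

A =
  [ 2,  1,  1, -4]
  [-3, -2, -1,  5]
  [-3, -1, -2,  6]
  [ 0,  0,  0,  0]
x^3 + x^2

The characteristic polynomial is χ_A(x) = x^2*(x + 1)^2, so the eigenvalues are known. The minimal polynomial is
  m_A(x) = Π_λ (x − λ)^{k_λ}
where k_λ is the size of the *largest* Jordan block for λ (equivalently, the smallest k with (A − λI)^k v = 0 for every generalised eigenvector v of λ).

  λ = -1: largest Jordan block has size 1, contributing (x + 1)
  λ = 0: largest Jordan block has size 2, contributing (x − 0)^2

So m_A(x) = x^2*(x + 1) = x^3 + x^2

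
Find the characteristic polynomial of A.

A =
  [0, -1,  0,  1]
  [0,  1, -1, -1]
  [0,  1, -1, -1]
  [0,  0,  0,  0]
x^4

Expanding det(x·I − A) (e.g. by cofactor expansion or by noting that A is similar to its Jordan form J, which has the same characteristic polynomial as A) gives
  χ_A(x) = x^4
which factors as x^4. The eigenvalues (with algebraic multiplicities) are λ = 0 with multiplicity 4.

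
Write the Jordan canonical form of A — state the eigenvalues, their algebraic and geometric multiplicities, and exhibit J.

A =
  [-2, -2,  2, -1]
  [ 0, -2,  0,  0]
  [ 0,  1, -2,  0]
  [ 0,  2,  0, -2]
J_2(-2) ⊕ J_2(-2)

The characteristic polynomial is
  det(x·I − A) = x^4 + 8*x^3 + 24*x^2 + 32*x + 16 = (x + 2)^4

Eigenvalues and multiplicities (the geometric multiplicity of λ is n − rank(A − λI), which equals the number of Jordan blocks for λ):
  λ = -2: algebraic multiplicity = 4, geometric multiplicity = 2

Determining the block sizes for each eigenvalue:
  λ = -2: with am = 4 and gm = 2, the partition is not yet determined (e.g. several partitions of 4 into 2 parts exist). Let N = A − (-2)·I. Computing rank(N^1) = 2, rank(N^2) = 0; the number of blocks of size ≥ j is rank(N^{j−1}) − rank(N^j), giving [2, 2]. So we have 2 block(s) of size 2 → block sizes [2, 2]

Assembling the blocks gives a Jordan form
J =
  [-2,  1,  0,  0]
  [ 0, -2,  0,  0]
  [ 0,  0, -2,  1]
  [ 0,  0,  0, -2]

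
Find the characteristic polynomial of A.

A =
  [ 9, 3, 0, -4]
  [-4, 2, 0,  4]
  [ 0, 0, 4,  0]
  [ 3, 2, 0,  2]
x^4 - 17*x^3 + 108*x^2 - 304*x + 320

Expanding det(x·I − A) (e.g. by cofactor expansion or by noting that A is similar to its Jordan form J, which has the same characteristic polynomial as A) gives
  χ_A(x) = x^4 - 17*x^3 + 108*x^2 - 304*x + 320
which factors as (x - 5)*(x - 4)^3. The eigenvalues (with algebraic multiplicities) are λ = 4 with multiplicity 3, λ = 5 with multiplicity 1.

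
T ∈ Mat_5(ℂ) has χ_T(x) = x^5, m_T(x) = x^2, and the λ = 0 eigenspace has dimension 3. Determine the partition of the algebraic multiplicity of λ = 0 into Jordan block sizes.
Block sizes for λ = 0: [2, 2, 1]

Step 1 — from the characteristic polynomial, algebraic multiplicity of λ = 0 is 5. From dim ker(T − (0)·I) = 3, there are exactly 3 Jordan blocks for λ = 0.
Step 2 — from the minimal polynomial, the factor (x − 0)^2 tells us the largest block for λ = 0 has size 2.
Step 3 — with total size 5, 3 blocks, and largest block 2, the block sizes (in nonincreasing order) are [2, 2, 1].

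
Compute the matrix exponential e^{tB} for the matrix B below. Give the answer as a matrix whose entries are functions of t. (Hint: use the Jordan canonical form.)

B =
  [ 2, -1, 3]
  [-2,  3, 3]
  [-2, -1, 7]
e^{tB} =
  [-2*t*exp(4*t) + exp(4*t), -t*exp(4*t), 3*t*exp(4*t)]
  [-2*t*exp(4*t), -t*exp(4*t) + exp(4*t), 3*t*exp(4*t)]
  [-2*t*exp(4*t), -t*exp(4*t), 3*t*exp(4*t) + exp(4*t)]

Strategy: write B = P · J · P⁻¹ where J is a Jordan canonical form, so e^{tB} = P · e^{tJ} · P⁻¹, and e^{tJ} can be computed block-by-block.

B has Jordan form
J =
  [4, 1, 0]
  [0, 4, 0]
  [0, 0, 4]
(up to reordering of blocks).

Per-block formulas:
  For a 2×2 Jordan block J_2(4): exp(t · J_2(4)) = e^(4t)·(I + t·N), where N is the 2×2 nilpotent shift.
  For a 1×1 block at λ = 4: exp(t · [4]) = [e^(4t)].

After assembling e^{tJ} and conjugating by P, we get:

e^{tB} =
  [-2*t*exp(4*t) + exp(4*t), -t*exp(4*t), 3*t*exp(4*t)]
  [-2*t*exp(4*t), -t*exp(4*t) + exp(4*t), 3*t*exp(4*t)]
  [-2*t*exp(4*t), -t*exp(4*t), 3*t*exp(4*t) + exp(4*t)]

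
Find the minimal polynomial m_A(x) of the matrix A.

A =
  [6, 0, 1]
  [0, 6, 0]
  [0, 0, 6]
x^2 - 12*x + 36

The characteristic polynomial is χ_A(x) = (x - 6)^3, so the eigenvalues are known. The minimal polynomial is
  m_A(x) = Π_λ (x − λ)^{k_λ}
where k_λ is the size of the *largest* Jordan block for λ (equivalently, the smallest k with (A − λI)^k v = 0 for every generalised eigenvector v of λ).

  λ = 6: largest Jordan block has size 2, contributing (x − 6)^2

So m_A(x) = (x - 6)^2 = x^2 - 12*x + 36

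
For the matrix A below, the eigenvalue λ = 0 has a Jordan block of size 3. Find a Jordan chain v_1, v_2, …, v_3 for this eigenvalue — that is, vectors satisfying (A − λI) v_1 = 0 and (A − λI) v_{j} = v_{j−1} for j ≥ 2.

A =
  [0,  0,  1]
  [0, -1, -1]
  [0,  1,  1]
A Jordan chain for λ = 0 of length 3:
v_1 = (1, 0, 0)ᵀ
v_2 = (0, -1, 1)ᵀ
v_3 = (0, 1, 0)ᵀ

Let N = A − (0)·I. We want v_3 with N^3 v_3 = 0 but N^2 v_3 ≠ 0; then v_{j-1} := N · v_j for j = 3, …, 2.

Pick v_3 = (0, 1, 0)ᵀ.
Then v_2 = N · v_3 = (0, -1, 1)ᵀ.
Then v_1 = N · v_2 = (1, 0, 0)ᵀ.

Sanity check: (A − (0)·I) v_1 = (0, 0, 0)ᵀ = 0. ✓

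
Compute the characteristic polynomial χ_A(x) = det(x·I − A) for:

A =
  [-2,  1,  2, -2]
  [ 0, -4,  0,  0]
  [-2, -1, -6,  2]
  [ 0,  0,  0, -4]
x^4 + 16*x^3 + 96*x^2 + 256*x + 256

Expanding det(x·I − A) (e.g. by cofactor expansion or by noting that A is similar to its Jordan form J, which has the same characteristic polynomial as A) gives
  χ_A(x) = x^4 + 16*x^3 + 96*x^2 + 256*x + 256
which factors as (x + 4)^4. The eigenvalues (with algebraic multiplicities) are λ = -4 with multiplicity 4.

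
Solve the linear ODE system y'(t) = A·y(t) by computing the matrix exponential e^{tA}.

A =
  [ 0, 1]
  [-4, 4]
e^{tA} =
  [-2*t*exp(2*t) + exp(2*t), t*exp(2*t)]
  [-4*t*exp(2*t), 2*t*exp(2*t) + exp(2*t)]

Strategy: write A = P · J · P⁻¹ where J is a Jordan canonical form, so e^{tA} = P · e^{tJ} · P⁻¹, and e^{tJ} can be computed block-by-block.

A has Jordan form
J =
  [2, 1]
  [0, 2]
(up to reordering of blocks).

Per-block formulas:
  For a 2×2 Jordan block J_2(2): exp(t · J_2(2)) = e^(2t)·(I + t·N), where N is the 2×2 nilpotent shift.

After assembling e^{tJ} and conjugating by P, we get:

e^{tA} =
  [-2*t*exp(2*t) + exp(2*t), t*exp(2*t)]
  [-4*t*exp(2*t), 2*t*exp(2*t) + exp(2*t)]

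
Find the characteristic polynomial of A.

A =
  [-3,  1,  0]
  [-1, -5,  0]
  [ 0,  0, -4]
x^3 + 12*x^2 + 48*x + 64

Expanding det(x·I − A) (e.g. by cofactor expansion or by noting that A is similar to its Jordan form J, which has the same characteristic polynomial as A) gives
  χ_A(x) = x^3 + 12*x^2 + 48*x + 64
which factors as (x + 4)^3. The eigenvalues (with algebraic multiplicities) are λ = -4 with multiplicity 3.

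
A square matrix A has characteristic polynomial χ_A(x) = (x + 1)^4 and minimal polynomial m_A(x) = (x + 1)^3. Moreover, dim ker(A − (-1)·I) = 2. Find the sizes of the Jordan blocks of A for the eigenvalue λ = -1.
Block sizes for λ = -1: [3, 1]

Step 1 — from the characteristic polynomial, algebraic multiplicity of λ = -1 is 4. From dim ker(A − (-1)·I) = 2, there are exactly 2 Jordan blocks for λ = -1.
Step 2 — from the minimal polynomial, the factor (x + 1)^3 tells us the largest block for λ = -1 has size 3.
Step 3 — with total size 4, 2 blocks, and largest block 3, the block sizes (in nonincreasing order) are [3, 1].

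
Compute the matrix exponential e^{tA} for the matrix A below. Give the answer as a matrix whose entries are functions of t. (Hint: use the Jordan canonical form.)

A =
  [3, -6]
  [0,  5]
e^{tA} =
  [exp(3*t), -3*exp(5*t) + 3*exp(3*t)]
  [0, exp(5*t)]

Strategy: write A = P · J · P⁻¹ where J is a Jordan canonical form, so e^{tA} = P · e^{tJ} · P⁻¹, and e^{tJ} can be computed block-by-block.

A has Jordan form
J =
  [3, 0]
  [0, 5]
(up to reordering of blocks).

Per-block formulas:
  For a 1×1 block at λ = 5: exp(t · [5]) = [e^(5t)].
  For a 1×1 block at λ = 3: exp(t · [3]) = [e^(3t)].

After assembling e^{tJ} and conjugating by P, we get:

e^{tA} =
  [exp(3*t), -3*exp(5*t) + 3*exp(3*t)]
  [0, exp(5*t)]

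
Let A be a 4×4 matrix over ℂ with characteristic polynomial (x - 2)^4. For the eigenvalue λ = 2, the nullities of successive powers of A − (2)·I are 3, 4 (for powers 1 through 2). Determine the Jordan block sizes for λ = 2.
Block sizes for λ = 2: [2, 1, 1]

From the dimensions of kernels of powers, the number of Jordan blocks of size at least j is d_j − d_{j−1} where d_j = dim ker(N^j) (with d_0 = 0). Computing the differences gives [3, 1].
The number of blocks of size exactly k is (#blocks of size ≥ k) − (#blocks of size ≥ k + 1), so the partition is: 2 block(s) of size 1, 1 block(s) of size 2.
In nonincreasing order the block sizes are [2, 1, 1].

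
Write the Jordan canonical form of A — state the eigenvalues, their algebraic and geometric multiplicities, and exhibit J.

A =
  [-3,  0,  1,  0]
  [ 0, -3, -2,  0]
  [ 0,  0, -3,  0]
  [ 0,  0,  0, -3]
J_2(-3) ⊕ J_1(-3) ⊕ J_1(-3)

The characteristic polynomial is
  det(x·I − A) = x^4 + 12*x^3 + 54*x^2 + 108*x + 81 = (x + 3)^4

Eigenvalues and multiplicities (the geometric multiplicity of λ is n − rank(A − λI), which equals the number of Jordan blocks for λ):
  λ = -3: algebraic multiplicity = 4, geometric multiplicity = 3

Determining the block sizes for each eigenvalue:
  λ = -3: 3 blocks summing to 4 forces exactly one block of size 2 and the rest size 1 → block sizes [2, 1, 1]

Assembling the blocks gives a Jordan form
J =
  [-3,  1,  0,  0]
  [ 0, -3,  0,  0]
  [ 0,  0, -3,  0]
  [ 0,  0,  0, -3]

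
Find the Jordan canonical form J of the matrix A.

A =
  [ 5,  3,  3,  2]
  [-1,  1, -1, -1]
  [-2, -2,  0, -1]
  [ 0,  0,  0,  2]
J_2(2) ⊕ J_2(2)

The characteristic polynomial is
  det(x·I − A) = x^4 - 8*x^3 + 24*x^2 - 32*x + 16 = (x - 2)^4

Eigenvalues and multiplicities (the geometric multiplicity of λ is n − rank(A − λI), which equals the number of Jordan blocks for λ):
  λ = 2: algebraic multiplicity = 4, geometric multiplicity = 2

Determining the block sizes for each eigenvalue:
  λ = 2: with am = 4 and gm = 2, the partition is not yet determined (e.g. several partitions of 4 into 2 parts exist). Let N = A − (2)·I. Computing rank(N^1) = 2, rank(N^2) = 0; the number of blocks of size ≥ j is rank(N^{j−1}) − rank(N^j), giving [2, 2]. So we have 2 block(s) of size 2 → block sizes [2, 2]

Assembling the blocks gives a Jordan form
J =
  [2, 1, 0, 0]
  [0, 2, 0, 0]
  [0, 0, 2, 1]
  [0, 0, 0, 2]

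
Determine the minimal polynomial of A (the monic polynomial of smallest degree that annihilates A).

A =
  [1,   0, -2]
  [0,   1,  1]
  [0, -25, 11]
x^3 - 13*x^2 + 48*x - 36

The characteristic polynomial is χ_A(x) = (x - 6)^2*(x - 1), so the eigenvalues are known. The minimal polynomial is
  m_A(x) = Π_λ (x − λ)^{k_λ}
where k_λ is the size of the *largest* Jordan block for λ (equivalently, the smallest k with (A − λI)^k v = 0 for every generalised eigenvector v of λ).

  λ = 1: largest Jordan block has size 1, contributing (x − 1)
  λ = 6: largest Jordan block has size 2, contributing (x − 6)^2

So m_A(x) = (x - 6)^2*(x - 1) = x^3 - 13*x^2 + 48*x - 36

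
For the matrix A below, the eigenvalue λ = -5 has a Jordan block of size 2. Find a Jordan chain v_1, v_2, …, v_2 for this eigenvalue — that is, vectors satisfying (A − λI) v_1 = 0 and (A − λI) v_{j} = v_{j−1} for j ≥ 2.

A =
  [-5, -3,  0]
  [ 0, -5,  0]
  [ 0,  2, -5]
A Jordan chain for λ = -5 of length 2:
v_1 = (-3, 0, 2)ᵀ
v_2 = (0, 1, 0)ᵀ

Let N = A − (-5)·I. We want v_2 with N^2 v_2 = 0 but N^1 v_2 ≠ 0; then v_{j-1} := N · v_j for j = 2, …, 2.

Pick v_2 = (0, 1, 0)ᵀ.
Then v_1 = N · v_2 = (-3, 0, 2)ᵀ.

Sanity check: (A − (-5)·I) v_1 = (0, 0, 0)ᵀ = 0. ✓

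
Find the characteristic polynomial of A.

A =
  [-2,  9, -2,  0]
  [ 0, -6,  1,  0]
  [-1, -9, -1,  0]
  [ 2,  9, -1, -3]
x^4 + 12*x^3 + 54*x^2 + 108*x + 81

Expanding det(x·I − A) (e.g. by cofactor expansion or by noting that A is similar to its Jordan form J, which has the same characteristic polynomial as A) gives
  χ_A(x) = x^4 + 12*x^3 + 54*x^2 + 108*x + 81
which factors as (x + 3)^4. The eigenvalues (with algebraic multiplicities) are λ = -3 with multiplicity 4.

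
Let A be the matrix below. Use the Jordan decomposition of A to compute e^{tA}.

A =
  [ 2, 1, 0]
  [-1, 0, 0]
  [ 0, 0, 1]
e^{tA} =
  [t*exp(t) + exp(t), t*exp(t), 0]
  [-t*exp(t), -t*exp(t) + exp(t), 0]
  [0, 0, exp(t)]

Strategy: write A = P · J · P⁻¹ where J is a Jordan canonical form, so e^{tA} = P · e^{tJ} · P⁻¹, and e^{tJ} can be computed block-by-block.

A has Jordan form
J =
  [1, 1, 0]
  [0, 1, 0]
  [0, 0, 1]
(up to reordering of blocks).

Per-block formulas:
  For a 2×2 Jordan block J_2(1): exp(t · J_2(1)) = e^(1t)·(I + t·N), where N is the 2×2 nilpotent shift.
  For a 1×1 block at λ = 1: exp(t · [1]) = [e^(1t)].

After assembling e^{tJ} and conjugating by P, we get:

e^{tA} =
  [t*exp(t) + exp(t), t*exp(t), 0]
  [-t*exp(t), -t*exp(t) + exp(t), 0]
  [0, 0, exp(t)]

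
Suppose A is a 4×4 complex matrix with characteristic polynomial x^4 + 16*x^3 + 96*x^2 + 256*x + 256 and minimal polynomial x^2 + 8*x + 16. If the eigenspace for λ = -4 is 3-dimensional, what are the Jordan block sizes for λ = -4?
Block sizes for λ = -4: [2, 1, 1]

Step 1 — from the characteristic polynomial, algebraic multiplicity of λ = -4 is 4. From dim ker(A − (-4)·I) = 3, there are exactly 3 Jordan blocks for λ = -4.
Step 2 — from the minimal polynomial, the factor (x + 4)^2 tells us the largest block for λ = -4 has size 2.
Step 3 — with total size 4, 3 blocks, and largest block 2, the block sizes (in nonincreasing order) are [2, 1, 1].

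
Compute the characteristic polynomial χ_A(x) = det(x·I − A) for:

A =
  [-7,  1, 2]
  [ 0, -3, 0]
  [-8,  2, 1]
x^3 + 9*x^2 + 27*x + 27

Expanding det(x·I − A) (e.g. by cofactor expansion or by noting that A is similar to its Jordan form J, which has the same characteristic polynomial as A) gives
  χ_A(x) = x^3 + 9*x^2 + 27*x + 27
which factors as (x + 3)^3. The eigenvalues (with algebraic multiplicities) are λ = -3 with multiplicity 3.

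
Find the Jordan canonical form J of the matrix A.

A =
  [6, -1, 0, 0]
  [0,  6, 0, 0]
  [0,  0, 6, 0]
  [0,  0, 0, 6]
J_2(6) ⊕ J_1(6) ⊕ J_1(6)

The characteristic polynomial is
  det(x·I − A) = x^4 - 24*x^3 + 216*x^2 - 864*x + 1296 = (x - 6)^4

Eigenvalues and multiplicities (the geometric multiplicity of λ is n − rank(A − λI), which equals the number of Jordan blocks for λ):
  λ = 6: algebraic multiplicity = 4, geometric multiplicity = 3

Determining the block sizes for each eigenvalue:
  λ = 6: 3 blocks summing to 4 forces exactly one block of size 2 and the rest size 1 → block sizes [2, 1, 1]

Assembling the blocks gives a Jordan form
J =
  [6, 1, 0, 0]
  [0, 6, 0, 0]
  [0, 0, 6, 0]
  [0, 0, 0, 6]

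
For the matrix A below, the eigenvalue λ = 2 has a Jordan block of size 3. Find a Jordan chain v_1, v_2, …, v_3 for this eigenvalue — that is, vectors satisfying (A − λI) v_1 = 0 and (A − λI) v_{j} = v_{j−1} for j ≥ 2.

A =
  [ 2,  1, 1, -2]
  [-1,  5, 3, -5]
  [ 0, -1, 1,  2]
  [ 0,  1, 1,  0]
A Jordan chain for λ = 2 of length 3:
v_1 = (-1, -3, 1, -1)ᵀ
v_2 = (0, -1, 0, 0)ᵀ
v_3 = (1, 0, 0, 0)ᵀ

Let N = A − (2)·I. We want v_3 with N^3 v_3 = 0 but N^2 v_3 ≠ 0; then v_{j-1} := N · v_j for j = 3, …, 2.

Pick v_3 = (1, 0, 0, 0)ᵀ.
Then v_2 = N · v_3 = (0, -1, 0, 0)ᵀ.
Then v_1 = N · v_2 = (-1, -3, 1, -1)ᵀ.

Sanity check: (A − (2)·I) v_1 = (0, 0, 0, 0)ᵀ = 0. ✓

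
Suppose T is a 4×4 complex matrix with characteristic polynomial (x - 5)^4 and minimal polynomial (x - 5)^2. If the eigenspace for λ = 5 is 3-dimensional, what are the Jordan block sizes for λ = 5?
Block sizes for λ = 5: [2, 1, 1]

Step 1 — from the characteristic polynomial, algebraic multiplicity of λ = 5 is 4. From dim ker(T − (5)·I) = 3, there are exactly 3 Jordan blocks for λ = 5.
Step 2 — from the minimal polynomial, the factor (x − 5)^2 tells us the largest block for λ = 5 has size 2.
Step 3 — with total size 4, 3 blocks, and largest block 2, the block sizes (in nonincreasing order) are [2, 1, 1].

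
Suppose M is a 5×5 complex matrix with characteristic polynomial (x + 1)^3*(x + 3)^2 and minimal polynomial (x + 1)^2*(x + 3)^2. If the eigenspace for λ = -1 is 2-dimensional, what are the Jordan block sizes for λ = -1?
Block sizes for λ = -1: [2, 1]

Step 1 — from the characteristic polynomial, algebraic multiplicity of λ = -1 is 3. From dim ker(M − (-1)·I) = 2, there are exactly 2 Jordan blocks for λ = -1.
Step 2 — from the minimal polynomial, the factor (x + 1)^2 tells us the largest block for λ = -1 has size 2.
Step 3 — with total size 3, 2 blocks, and largest block 2, the block sizes (in nonincreasing order) are [2, 1].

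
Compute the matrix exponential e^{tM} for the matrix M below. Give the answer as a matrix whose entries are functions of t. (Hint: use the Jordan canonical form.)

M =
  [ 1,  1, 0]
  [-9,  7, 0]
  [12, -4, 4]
e^{tM} =
  [-3*t*exp(4*t) + exp(4*t), t*exp(4*t), 0]
  [-9*t*exp(4*t), 3*t*exp(4*t) + exp(4*t), 0]
  [12*t*exp(4*t), -4*t*exp(4*t), exp(4*t)]

Strategy: write M = P · J · P⁻¹ where J is a Jordan canonical form, so e^{tM} = P · e^{tJ} · P⁻¹, and e^{tJ} can be computed block-by-block.

M has Jordan form
J =
  [4, 1, 0]
  [0, 4, 0]
  [0, 0, 4]
(up to reordering of blocks).

Per-block formulas:
  For a 1×1 block at λ = 4: exp(t · [4]) = [e^(4t)].
  For a 2×2 Jordan block J_2(4): exp(t · J_2(4)) = e^(4t)·(I + t·N), where N is the 2×2 nilpotent shift.

After assembling e^{tJ} and conjugating by P, we get:

e^{tM} =
  [-3*t*exp(4*t) + exp(4*t), t*exp(4*t), 0]
  [-9*t*exp(4*t), 3*t*exp(4*t) + exp(4*t), 0]
  [12*t*exp(4*t), -4*t*exp(4*t), exp(4*t)]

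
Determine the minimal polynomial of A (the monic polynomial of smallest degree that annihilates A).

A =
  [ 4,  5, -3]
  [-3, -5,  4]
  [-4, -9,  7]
x^3 - 6*x^2 + 12*x - 8

The characteristic polynomial is χ_A(x) = (x - 2)^3, so the eigenvalues are known. The minimal polynomial is
  m_A(x) = Π_λ (x − λ)^{k_λ}
where k_λ is the size of the *largest* Jordan block for λ (equivalently, the smallest k with (A − λI)^k v = 0 for every generalised eigenvector v of λ).

  λ = 2: largest Jordan block has size 3, contributing (x − 2)^3

So m_A(x) = (x - 2)^3 = x^3 - 6*x^2 + 12*x - 8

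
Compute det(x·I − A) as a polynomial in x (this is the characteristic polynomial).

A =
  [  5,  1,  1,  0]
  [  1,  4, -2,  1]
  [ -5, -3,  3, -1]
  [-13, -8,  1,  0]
x^4 - 12*x^3 + 54*x^2 - 108*x + 81

Expanding det(x·I − A) (e.g. by cofactor expansion or by noting that A is similar to its Jordan form J, which has the same characteristic polynomial as A) gives
  χ_A(x) = x^4 - 12*x^3 + 54*x^2 - 108*x + 81
which factors as (x - 3)^4. The eigenvalues (with algebraic multiplicities) are λ = 3 with multiplicity 4.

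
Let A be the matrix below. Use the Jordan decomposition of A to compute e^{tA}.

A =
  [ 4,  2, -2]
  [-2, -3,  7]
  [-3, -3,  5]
e^{tA} =
  [3*t^2*exp(2*t) + 2*t*exp(2*t) + exp(2*t), 2*t*exp(2*t), 2*t^2*exp(2*t) - 2*t*exp(2*t)]
  [-15*t^2*exp(2*t)/2 - 2*t*exp(2*t), -5*t*exp(2*t) + exp(2*t), -5*t^2*exp(2*t) + 7*t*exp(2*t)]
  [-9*t^2*exp(2*t)/2 - 3*t*exp(2*t), -3*t*exp(2*t), -3*t^2*exp(2*t) + 3*t*exp(2*t) + exp(2*t)]

Strategy: write A = P · J · P⁻¹ where J is a Jordan canonical form, so e^{tA} = P · e^{tJ} · P⁻¹, and e^{tJ} can be computed block-by-block.

A has Jordan form
J =
  [2, 1, 0]
  [0, 2, 1]
  [0, 0, 2]
(up to reordering of blocks).

Per-block formulas:
  For a 3×3 Jordan block J_3(2): exp(t · J_3(2)) = e^(2t)·(I + t·N + (t^2/2)·N^2), where N is the 3×3 nilpotent shift.

After assembling e^{tJ} and conjugating by P, we get:

e^{tA} =
  [3*t^2*exp(2*t) + 2*t*exp(2*t) + exp(2*t), 2*t*exp(2*t), 2*t^2*exp(2*t) - 2*t*exp(2*t)]
  [-15*t^2*exp(2*t)/2 - 2*t*exp(2*t), -5*t*exp(2*t) + exp(2*t), -5*t^2*exp(2*t) + 7*t*exp(2*t)]
  [-9*t^2*exp(2*t)/2 - 3*t*exp(2*t), -3*t*exp(2*t), -3*t^2*exp(2*t) + 3*t*exp(2*t) + exp(2*t)]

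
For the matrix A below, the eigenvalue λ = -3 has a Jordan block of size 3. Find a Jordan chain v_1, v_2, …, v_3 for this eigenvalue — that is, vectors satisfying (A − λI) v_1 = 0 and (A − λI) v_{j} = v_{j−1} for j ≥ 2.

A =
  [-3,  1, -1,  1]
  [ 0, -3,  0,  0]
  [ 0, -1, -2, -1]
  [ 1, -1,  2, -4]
A Jordan chain for λ = -3 of length 3:
v_1 = (1, 0, -1, -1)ᵀ
v_2 = (0, 0, 0, 1)ᵀ
v_3 = (1, 0, 0, 0)ᵀ

Let N = A − (-3)·I. We want v_3 with N^3 v_3 = 0 but N^2 v_3 ≠ 0; then v_{j-1} := N · v_j for j = 3, …, 2.

Pick v_3 = (1, 0, 0, 0)ᵀ.
Then v_2 = N · v_3 = (0, 0, 0, 1)ᵀ.
Then v_1 = N · v_2 = (1, 0, -1, -1)ᵀ.

Sanity check: (A − (-3)·I) v_1 = (0, 0, 0, 0)ᵀ = 0. ✓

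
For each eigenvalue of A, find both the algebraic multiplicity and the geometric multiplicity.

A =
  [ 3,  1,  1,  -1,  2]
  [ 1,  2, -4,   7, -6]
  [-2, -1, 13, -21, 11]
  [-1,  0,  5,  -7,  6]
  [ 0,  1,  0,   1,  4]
λ = 3: alg = 5, geom = 2

Step 1 — factor the characteristic polynomial to read off the algebraic multiplicities:
  χ_A(x) = (x - 3)^5

Step 2 — compute geometric multiplicities via the rank-nullity identity g(λ) = n − rank(A − λI):
  rank(A − (3)·I) = 3, so dim ker(A − (3)·I) = n − 3 = 2

Summary:
  λ = 3: algebraic multiplicity = 5, geometric multiplicity = 2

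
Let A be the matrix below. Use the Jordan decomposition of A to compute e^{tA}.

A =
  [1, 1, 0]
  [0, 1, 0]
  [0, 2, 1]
e^{tA} =
  [exp(t), t*exp(t), 0]
  [0, exp(t), 0]
  [0, 2*t*exp(t), exp(t)]

Strategy: write A = P · J · P⁻¹ where J is a Jordan canonical form, so e^{tA} = P · e^{tJ} · P⁻¹, and e^{tJ} can be computed block-by-block.

A has Jordan form
J =
  [1, 1, 0]
  [0, 1, 0]
  [0, 0, 1]
(up to reordering of blocks).

Per-block formulas:
  For a 2×2 Jordan block J_2(1): exp(t · J_2(1)) = e^(1t)·(I + t·N), where N is the 2×2 nilpotent shift.
  For a 1×1 block at λ = 1: exp(t · [1]) = [e^(1t)].

After assembling e^{tJ} and conjugating by P, we get:

e^{tA} =
  [exp(t), t*exp(t), 0]
  [0, exp(t), 0]
  [0, 2*t*exp(t), exp(t)]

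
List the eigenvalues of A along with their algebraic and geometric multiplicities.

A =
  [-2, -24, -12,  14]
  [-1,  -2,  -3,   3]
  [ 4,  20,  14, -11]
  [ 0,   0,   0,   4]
λ = 2: alg = 1, geom = 1; λ = 4: alg = 3, geom = 1

Step 1 — factor the characteristic polynomial to read off the algebraic multiplicities:
  χ_A(x) = (x - 4)^3*(x - 2)

Step 2 — compute geometric multiplicities via the rank-nullity identity g(λ) = n − rank(A − λI):
  rank(A − (2)·I) = 3, so dim ker(A − (2)·I) = n − 3 = 1
  rank(A − (4)·I) = 3, so dim ker(A − (4)·I) = n − 3 = 1

Summary:
  λ = 2: algebraic multiplicity = 1, geometric multiplicity = 1
  λ = 4: algebraic multiplicity = 3, geometric multiplicity = 1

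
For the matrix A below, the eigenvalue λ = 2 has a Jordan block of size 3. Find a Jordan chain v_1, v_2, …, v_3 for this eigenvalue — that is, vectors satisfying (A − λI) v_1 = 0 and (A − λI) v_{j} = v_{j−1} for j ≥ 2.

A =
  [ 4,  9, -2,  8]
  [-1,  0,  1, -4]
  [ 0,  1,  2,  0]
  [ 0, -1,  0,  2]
A Jordan chain for λ = 2 of length 3:
v_1 = (-5, 0, -1, 1)ᵀ
v_2 = (2, -1, 0, 0)ᵀ
v_3 = (1, 0, 0, 0)ᵀ

Let N = A − (2)·I. We want v_3 with N^3 v_3 = 0 but N^2 v_3 ≠ 0; then v_{j-1} := N · v_j for j = 3, …, 2.

Pick v_3 = (1, 0, 0, 0)ᵀ.
Then v_2 = N · v_3 = (2, -1, 0, 0)ᵀ.
Then v_1 = N · v_2 = (-5, 0, -1, 1)ᵀ.

Sanity check: (A − (2)·I) v_1 = (0, 0, 0, 0)ᵀ = 0. ✓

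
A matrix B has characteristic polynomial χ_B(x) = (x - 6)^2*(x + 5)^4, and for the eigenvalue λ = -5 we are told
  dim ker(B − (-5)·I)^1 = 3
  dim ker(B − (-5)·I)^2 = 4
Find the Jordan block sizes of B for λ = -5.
Block sizes for λ = -5: [2, 1, 1]

From the dimensions of kernels of powers, the number of Jordan blocks of size at least j is d_j − d_{j−1} where d_j = dim ker(N^j) (with d_0 = 0). Computing the differences gives [3, 1].
The number of blocks of size exactly k is (#blocks of size ≥ k) − (#blocks of size ≥ k + 1), so the partition is: 2 block(s) of size 1, 1 block(s) of size 2.
In nonincreasing order the block sizes are [2, 1, 1].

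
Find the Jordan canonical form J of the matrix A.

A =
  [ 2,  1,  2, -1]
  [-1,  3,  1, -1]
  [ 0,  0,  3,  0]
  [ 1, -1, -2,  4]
J_3(3) ⊕ J_1(3)

The characteristic polynomial is
  det(x·I − A) = x^4 - 12*x^3 + 54*x^2 - 108*x + 81 = (x - 3)^4

Eigenvalues and multiplicities (the geometric multiplicity of λ is n − rank(A − λI), which equals the number of Jordan blocks for λ):
  λ = 3: algebraic multiplicity = 4, geometric multiplicity = 2

Determining the block sizes for each eigenvalue:
  λ = 3: with am = 4 and gm = 2, the partition is not yet determined (e.g. several partitions of 4 into 2 parts exist). Let N = A − (3)·I. Computing rank(N^1) = 2, rank(N^2) = 1, rank(N^3) = 0; the number of blocks of size ≥ j is rank(N^{j−1}) − rank(N^j), giving [2, 1, 1]. So we have 1 block(s) of size 3, 1 block(s) of size 1 → block sizes [3, 1]

Assembling the blocks gives a Jordan form
J =
  [3, 1, 0, 0]
  [0, 3, 1, 0]
  [0, 0, 3, 0]
  [0, 0, 0, 3]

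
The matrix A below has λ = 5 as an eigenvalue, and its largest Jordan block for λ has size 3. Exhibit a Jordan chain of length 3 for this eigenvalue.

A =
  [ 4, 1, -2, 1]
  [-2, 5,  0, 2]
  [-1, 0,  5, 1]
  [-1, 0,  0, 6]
A Jordan chain for λ = 5 of length 3:
v_1 = (-1, -2, -1, -1)ᵀ
v_2 = (1, 0, 0, 0)ᵀ
v_3 = (0, 1, 0, 0)ᵀ

Let N = A − (5)·I. We want v_3 with N^3 v_3 = 0 but N^2 v_3 ≠ 0; then v_{j-1} := N · v_j for j = 3, …, 2.

Pick v_3 = (0, 1, 0, 0)ᵀ.
Then v_2 = N · v_3 = (1, 0, 0, 0)ᵀ.
Then v_1 = N · v_2 = (-1, -2, -1, -1)ᵀ.

Sanity check: (A − (5)·I) v_1 = (0, 0, 0, 0)ᵀ = 0. ✓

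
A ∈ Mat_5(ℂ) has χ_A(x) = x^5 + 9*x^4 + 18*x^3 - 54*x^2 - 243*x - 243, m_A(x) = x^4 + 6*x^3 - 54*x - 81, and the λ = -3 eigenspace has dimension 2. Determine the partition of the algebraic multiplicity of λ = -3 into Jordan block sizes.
Block sizes for λ = -3: [3, 1]

Step 1 — from the characteristic polynomial, algebraic multiplicity of λ = -3 is 4. From dim ker(A − (-3)·I) = 2, there are exactly 2 Jordan blocks for λ = -3.
Step 2 — from the minimal polynomial, the factor (x + 3)^3 tells us the largest block for λ = -3 has size 3.
Step 3 — with total size 4, 2 blocks, and largest block 3, the block sizes (in nonincreasing order) are [3, 1].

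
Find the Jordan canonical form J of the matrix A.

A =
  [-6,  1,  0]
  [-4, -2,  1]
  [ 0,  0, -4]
J_3(-4)

The characteristic polynomial is
  det(x·I − A) = x^3 + 12*x^2 + 48*x + 64 = (x + 4)^3

Eigenvalues and multiplicities (the geometric multiplicity of λ is n − rank(A − λI), which equals the number of Jordan blocks for λ):
  λ = -4: algebraic multiplicity = 3, geometric multiplicity = 1

Determining the block sizes for each eigenvalue:
  λ = -4: one block (gm = 1), so the single block has size am = 3 → block sizes [3]

Assembling the blocks gives a Jordan form
J =
  [-4,  1,  0]
  [ 0, -4,  1]
  [ 0,  0, -4]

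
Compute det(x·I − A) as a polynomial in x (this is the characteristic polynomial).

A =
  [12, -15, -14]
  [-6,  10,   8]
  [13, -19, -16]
x^3 - 6*x^2 + 12*x - 8

Expanding det(x·I − A) (e.g. by cofactor expansion or by noting that A is similar to its Jordan form J, which has the same characteristic polynomial as A) gives
  χ_A(x) = x^3 - 6*x^2 + 12*x - 8
which factors as (x - 2)^3. The eigenvalues (with algebraic multiplicities) are λ = 2 with multiplicity 3.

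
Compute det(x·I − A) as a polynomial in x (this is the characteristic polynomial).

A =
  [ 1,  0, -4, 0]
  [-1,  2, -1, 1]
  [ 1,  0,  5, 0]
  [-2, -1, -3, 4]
x^4 - 12*x^3 + 54*x^2 - 108*x + 81

Expanding det(x·I − A) (e.g. by cofactor expansion or by noting that A is similar to its Jordan form J, which has the same characteristic polynomial as A) gives
  χ_A(x) = x^4 - 12*x^3 + 54*x^2 - 108*x + 81
which factors as (x - 3)^4. The eigenvalues (with algebraic multiplicities) are λ = 3 with multiplicity 4.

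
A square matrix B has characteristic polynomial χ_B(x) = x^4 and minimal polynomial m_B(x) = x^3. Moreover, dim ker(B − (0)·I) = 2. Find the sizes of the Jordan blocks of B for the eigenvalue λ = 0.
Block sizes for λ = 0: [3, 1]

Step 1 — from the characteristic polynomial, algebraic multiplicity of λ = 0 is 4. From dim ker(B − (0)·I) = 2, there are exactly 2 Jordan blocks for λ = 0.
Step 2 — from the minimal polynomial, the factor (x − 0)^3 tells us the largest block for λ = 0 has size 3.
Step 3 — with total size 4, 2 blocks, and largest block 3, the block sizes (in nonincreasing order) are [3, 1].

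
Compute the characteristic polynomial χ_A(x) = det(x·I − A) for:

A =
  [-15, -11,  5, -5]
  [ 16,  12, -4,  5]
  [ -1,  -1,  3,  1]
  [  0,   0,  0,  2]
x^4 - 2*x^3 - 12*x^2 + 40*x - 32

Expanding det(x·I − A) (e.g. by cofactor expansion or by noting that A is similar to its Jordan form J, which has the same characteristic polynomial as A) gives
  χ_A(x) = x^4 - 2*x^3 - 12*x^2 + 40*x - 32
which factors as (x - 2)^3*(x + 4). The eigenvalues (with algebraic multiplicities) are λ = -4 with multiplicity 1, λ = 2 with multiplicity 3.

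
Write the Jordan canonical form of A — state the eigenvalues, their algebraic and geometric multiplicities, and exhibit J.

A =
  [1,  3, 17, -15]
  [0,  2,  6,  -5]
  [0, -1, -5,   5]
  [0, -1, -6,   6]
J_3(1) ⊕ J_1(1)

The characteristic polynomial is
  det(x·I − A) = x^4 - 4*x^3 + 6*x^2 - 4*x + 1 = (x - 1)^4

Eigenvalues and multiplicities (the geometric multiplicity of λ is n − rank(A − λI), which equals the number of Jordan blocks for λ):
  λ = 1: algebraic multiplicity = 4, geometric multiplicity = 2

Determining the block sizes for each eigenvalue:
  λ = 1: with am = 4 and gm = 2, the partition is not yet determined (e.g. several partitions of 4 into 2 parts exist). Let N = A − (1)·I. Computing rank(N^1) = 2, rank(N^2) = 1, rank(N^3) = 0; the number of blocks of size ≥ j is rank(N^{j−1}) − rank(N^j), giving [2, 1, 1]. So we have 1 block(s) of size 3, 1 block(s) of size 1 → block sizes [3, 1]

Assembling the blocks gives a Jordan form
J =
  [1, 1, 0, 0]
  [0, 1, 1, 0]
  [0, 0, 1, 0]
  [0, 0, 0, 1]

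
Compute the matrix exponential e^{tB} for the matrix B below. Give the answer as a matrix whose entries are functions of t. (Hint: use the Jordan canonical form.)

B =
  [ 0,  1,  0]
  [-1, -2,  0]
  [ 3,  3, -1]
e^{tB} =
  [t*exp(-t) + exp(-t), t*exp(-t), 0]
  [-t*exp(-t), -t*exp(-t) + exp(-t), 0]
  [3*t*exp(-t), 3*t*exp(-t), exp(-t)]

Strategy: write B = P · J · P⁻¹ where J is a Jordan canonical form, so e^{tB} = P · e^{tJ} · P⁻¹, and e^{tJ} can be computed block-by-block.

B has Jordan form
J =
  [-1,  1,  0]
  [ 0, -1,  0]
  [ 0,  0, -1]
(up to reordering of blocks).

Per-block formulas:
  For a 1×1 block at λ = -1: exp(t · [-1]) = [e^(-1t)].
  For a 2×2 Jordan block J_2(-1): exp(t · J_2(-1)) = e^(-1t)·(I + t·N), where N is the 2×2 nilpotent shift.

After assembling e^{tJ} and conjugating by P, we get:

e^{tB} =
  [t*exp(-t) + exp(-t), t*exp(-t), 0]
  [-t*exp(-t), -t*exp(-t) + exp(-t), 0]
  [3*t*exp(-t), 3*t*exp(-t), exp(-t)]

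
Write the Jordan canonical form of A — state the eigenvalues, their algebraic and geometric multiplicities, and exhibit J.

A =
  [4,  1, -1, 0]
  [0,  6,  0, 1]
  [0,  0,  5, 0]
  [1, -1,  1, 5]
J_3(5) ⊕ J_1(5)

The characteristic polynomial is
  det(x·I − A) = x^4 - 20*x^3 + 150*x^2 - 500*x + 625 = (x - 5)^4

Eigenvalues and multiplicities (the geometric multiplicity of λ is n − rank(A − λI), which equals the number of Jordan blocks for λ):
  λ = 5: algebraic multiplicity = 4, geometric multiplicity = 2

Determining the block sizes for each eigenvalue:
  λ = 5: with am = 4 and gm = 2, the partition is not yet determined (e.g. several partitions of 4 into 2 parts exist). Let N = A − (5)·I. Computing rank(N^1) = 2, rank(N^2) = 1, rank(N^3) = 0; the number of blocks of size ≥ j is rank(N^{j−1}) − rank(N^j), giving [2, 1, 1]. So we have 1 block(s) of size 3, 1 block(s) of size 1 → block sizes [3, 1]

Assembling the blocks gives a Jordan form
J =
  [5, 1, 0, 0]
  [0, 5, 1, 0]
  [0, 0, 5, 0]
  [0, 0, 0, 5]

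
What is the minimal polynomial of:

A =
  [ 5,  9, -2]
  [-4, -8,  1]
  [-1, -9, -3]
x^3 + 6*x^2 + 12*x + 8

The characteristic polynomial is χ_A(x) = (x + 2)^3, so the eigenvalues are known. The minimal polynomial is
  m_A(x) = Π_λ (x − λ)^{k_λ}
where k_λ is the size of the *largest* Jordan block for λ (equivalently, the smallest k with (A − λI)^k v = 0 for every generalised eigenvector v of λ).

  λ = -2: largest Jordan block has size 3, contributing (x + 2)^3

So m_A(x) = (x + 2)^3 = x^3 + 6*x^2 + 12*x + 8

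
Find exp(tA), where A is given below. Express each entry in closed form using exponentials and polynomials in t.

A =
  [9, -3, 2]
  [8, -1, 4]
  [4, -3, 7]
e^{tA} =
  [4*t*exp(5*t) + exp(5*t), -3*t*exp(5*t), 2*t*exp(5*t)]
  [8*t*exp(5*t), -6*t*exp(5*t) + exp(5*t), 4*t*exp(5*t)]
  [4*t*exp(5*t), -3*t*exp(5*t), 2*t*exp(5*t) + exp(5*t)]

Strategy: write A = P · J · P⁻¹ where J is a Jordan canonical form, so e^{tA} = P · e^{tJ} · P⁻¹, and e^{tJ} can be computed block-by-block.

A has Jordan form
J =
  [5, 1, 0]
  [0, 5, 0]
  [0, 0, 5]
(up to reordering of blocks).

Per-block formulas:
  For a 2×2 Jordan block J_2(5): exp(t · J_2(5)) = e^(5t)·(I + t·N), where N is the 2×2 nilpotent shift.
  For a 1×1 block at λ = 5: exp(t · [5]) = [e^(5t)].

After assembling e^{tJ} and conjugating by P, we get:

e^{tA} =
  [4*t*exp(5*t) + exp(5*t), -3*t*exp(5*t), 2*t*exp(5*t)]
  [8*t*exp(5*t), -6*t*exp(5*t) + exp(5*t), 4*t*exp(5*t)]
  [4*t*exp(5*t), -3*t*exp(5*t), 2*t*exp(5*t) + exp(5*t)]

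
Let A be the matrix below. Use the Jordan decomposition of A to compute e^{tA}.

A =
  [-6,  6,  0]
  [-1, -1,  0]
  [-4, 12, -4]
e^{tA} =
  [-2*exp(-3*t) + 3*exp(-4*t), 6*exp(-3*t) - 6*exp(-4*t), 0]
  [-exp(-3*t) + exp(-4*t), 3*exp(-3*t) - 2*exp(-4*t), 0]
  [-4*exp(-3*t) + 4*exp(-4*t), 12*exp(-3*t) - 12*exp(-4*t), exp(-4*t)]

Strategy: write A = P · J · P⁻¹ where J is a Jordan canonical form, so e^{tA} = P · e^{tJ} · P⁻¹, and e^{tJ} can be computed block-by-block.

A has Jordan form
J =
  [-4,  0,  0]
  [ 0, -4,  0]
  [ 0,  0, -3]
(up to reordering of blocks).

Per-block formulas:
  For a 1×1 block at λ = -4: exp(t · [-4]) = [e^(-4t)].
  For a 1×1 block at λ = -3: exp(t · [-3]) = [e^(-3t)].

After assembling e^{tJ} and conjugating by P, we get:

e^{tA} =
  [-2*exp(-3*t) + 3*exp(-4*t), 6*exp(-3*t) - 6*exp(-4*t), 0]
  [-exp(-3*t) + exp(-4*t), 3*exp(-3*t) - 2*exp(-4*t), 0]
  [-4*exp(-3*t) + 4*exp(-4*t), 12*exp(-3*t) - 12*exp(-4*t), exp(-4*t)]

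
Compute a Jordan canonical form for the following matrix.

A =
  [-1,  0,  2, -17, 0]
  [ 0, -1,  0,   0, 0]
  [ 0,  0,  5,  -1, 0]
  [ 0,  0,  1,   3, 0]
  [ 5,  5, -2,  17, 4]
J_1(-1) ⊕ J_1(-1) ⊕ J_2(4) ⊕ J_1(4)

The characteristic polynomial is
  det(x·I − A) = x^5 - 10*x^4 + 25*x^3 + 20*x^2 - 80*x - 64 = (x - 4)^3*(x + 1)^2

Eigenvalues and multiplicities (the geometric multiplicity of λ is n − rank(A − λI), which equals the number of Jordan blocks for λ):
  λ = -1: algebraic multiplicity = 2, geometric multiplicity = 2
  λ = 4: algebraic multiplicity = 3, geometric multiplicity = 2

Determining the block sizes for each eigenvalue:
  λ = -1: gm = am = 2, so every block has size 1 → block sizes [1, 1]
  λ = 4: 2 blocks summing to 3 forces exactly one block of size 2 and the rest size 1 → block sizes [2, 1]

Assembling the blocks gives a Jordan form
J =
  [-1,  0, 0, 0, 0]
  [ 0, -1, 0, 0, 0]
  [ 0,  0, 4, 1, 0]
  [ 0,  0, 0, 4, 0]
  [ 0,  0, 0, 0, 4]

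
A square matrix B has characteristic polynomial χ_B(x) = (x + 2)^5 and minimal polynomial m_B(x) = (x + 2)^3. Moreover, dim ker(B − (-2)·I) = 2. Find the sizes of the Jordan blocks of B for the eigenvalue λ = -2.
Block sizes for λ = -2: [3, 2]

Step 1 — from the characteristic polynomial, algebraic multiplicity of λ = -2 is 5. From dim ker(B − (-2)·I) = 2, there are exactly 2 Jordan blocks for λ = -2.
Step 2 — from the minimal polynomial, the factor (x + 2)^3 tells us the largest block for λ = -2 has size 3.
Step 3 — with total size 5, 2 blocks, and largest block 3, the block sizes (in nonincreasing order) are [3, 2].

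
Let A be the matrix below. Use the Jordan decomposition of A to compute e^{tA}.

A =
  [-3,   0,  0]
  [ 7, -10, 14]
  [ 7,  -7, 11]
e^{tA} =
  [exp(-3*t), 0, 0]
  [exp(4*t) - exp(-3*t), -exp(4*t) + 2*exp(-3*t), 2*exp(4*t) - 2*exp(-3*t)]
  [exp(4*t) - exp(-3*t), -exp(4*t) + exp(-3*t), 2*exp(4*t) - exp(-3*t)]

Strategy: write A = P · J · P⁻¹ where J is a Jordan canonical form, so e^{tA} = P · e^{tJ} · P⁻¹, and e^{tJ} can be computed block-by-block.

A has Jordan form
J =
  [-3,  0, 0]
  [ 0, -3, 0]
  [ 0,  0, 4]
(up to reordering of blocks).

Per-block formulas:
  For a 1×1 block at λ = 4: exp(t · [4]) = [e^(4t)].
  For a 1×1 block at λ = -3: exp(t · [-3]) = [e^(-3t)].

After assembling e^{tJ} and conjugating by P, we get:

e^{tA} =
  [exp(-3*t), 0, 0]
  [exp(4*t) - exp(-3*t), -exp(4*t) + 2*exp(-3*t), 2*exp(4*t) - 2*exp(-3*t)]
  [exp(4*t) - exp(-3*t), -exp(4*t) + exp(-3*t), 2*exp(4*t) - exp(-3*t)]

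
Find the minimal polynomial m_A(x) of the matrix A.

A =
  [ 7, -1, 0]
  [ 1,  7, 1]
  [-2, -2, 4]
x^3 - 18*x^2 + 108*x - 216

The characteristic polynomial is χ_A(x) = (x - 6)^3, so the eigenvalues are known. The minimal polynomial is
  m_A(x) = Π_λ (x − λ)^{k_λ}
where k_λ is the size of the *largest* Jordan block for λ (equivalently, the smallest k with (A − λI)^k v = 0 for every generalised eigenvector v of λ).

  λ = 6: largest Jordan block has size 3, contributing (x − 6)^3

So m_A(x) = (x - 6)^3 = x^3 - 18*x^2 + 108*x - 216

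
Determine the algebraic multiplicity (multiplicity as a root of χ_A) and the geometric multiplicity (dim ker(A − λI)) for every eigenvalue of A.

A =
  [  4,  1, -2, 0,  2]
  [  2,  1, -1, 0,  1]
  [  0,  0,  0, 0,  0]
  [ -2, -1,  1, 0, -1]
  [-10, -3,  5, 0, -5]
λ = 0: alg = 5, geom = 3

Step 1 — factor the characteristic polynomial to read off the algebraic multiplicities:
  χ_A(x) = x^5

Step 2 — compute geometric multiplicities via the rank-nullity identity g(λ) = n − rank(A − λI):
  rank(A − (0)·I) = 2, so dim ker(A − (0)·I) = n − 2 = 3

Summary:
  λ = 0: algebraic multiplicity = 5, geometric multiplicity = 3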